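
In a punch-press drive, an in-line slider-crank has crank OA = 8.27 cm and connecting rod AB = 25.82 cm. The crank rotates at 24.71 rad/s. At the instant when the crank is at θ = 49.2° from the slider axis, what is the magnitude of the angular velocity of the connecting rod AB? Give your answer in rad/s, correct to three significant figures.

ω = 24.71 rad/s
The rod makes angle φ with the slider axis where L sinφ = r sinθ; differentiating, L cosφ·φ̇ = r ω cosθ.
L cosφ = √(L² − r² sin²θ) = 0.2505 m.
|ω_rod| = r ω |cosθ| / √(L² − r² sin²θ) = 0.0827·24.71·0.65342/0.2505 = 5.3305 rad/s.

5.33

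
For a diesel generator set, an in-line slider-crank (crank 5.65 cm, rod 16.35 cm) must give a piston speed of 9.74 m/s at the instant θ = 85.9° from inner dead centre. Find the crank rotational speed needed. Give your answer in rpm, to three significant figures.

1610

For an in-line slider-crank, |v_piston| = rω|sinθ|·[1 + r cosθ/√(L² − r² sin²θ)].
With r = 0.0565 m, L = 0.1635 m, θ = 85.9°: the bracketed kinematic factor |dx/dθ| = 0.057839 m.
ω = v/|dx/dθ| = 9.74/0.057839 = 168.4 rad/s.
N = 60ω/(2π) = 1608.1 rpm.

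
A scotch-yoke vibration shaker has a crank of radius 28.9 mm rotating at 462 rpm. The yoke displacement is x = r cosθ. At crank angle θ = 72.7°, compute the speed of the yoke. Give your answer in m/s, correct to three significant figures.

ω = 48.38 rad/s (from 462 rpm).
x = r cosθ ⇒ ẋ = −rω sinθ.
|v| = rω|sinθ| = 0.0289·48.38·|sin 72.7°| = 1.3349 m/s.

1.33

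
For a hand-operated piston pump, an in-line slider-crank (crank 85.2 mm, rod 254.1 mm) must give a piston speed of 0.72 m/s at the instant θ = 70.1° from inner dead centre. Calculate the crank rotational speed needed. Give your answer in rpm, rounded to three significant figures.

76.6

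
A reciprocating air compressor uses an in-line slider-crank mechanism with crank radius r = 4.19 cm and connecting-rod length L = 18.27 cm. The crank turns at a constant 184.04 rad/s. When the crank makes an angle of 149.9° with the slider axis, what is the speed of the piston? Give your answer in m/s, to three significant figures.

ω = 184 rad/s
For an in-line slider-crank, x = r cosθ + √(L² − r² sin²θ), so v = −rω sinθ·[1 + r cosθ/√(L² − r² sin²θ)].
With r = 0.0419 m, L = 0.1827 m, θ = 149.9°: √(L² − r² sin²θ) = 0.18149 m.
v = −0.0419·184·0.50151·[1 + 0.0419·-0.86515/0.18149] = -3.0948 m/s.
|v| = 3.0948 m/s.

3.09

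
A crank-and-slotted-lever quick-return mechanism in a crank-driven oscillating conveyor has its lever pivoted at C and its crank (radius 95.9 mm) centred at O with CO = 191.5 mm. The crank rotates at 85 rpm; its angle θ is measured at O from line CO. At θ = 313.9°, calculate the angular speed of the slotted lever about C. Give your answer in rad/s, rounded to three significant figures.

2.74

ω = 8.901 rad/s (from 85 rpm).
Crank pin A relative to C: A = (d + r cosθ, r sinθ); lever angle φ = atan2(r sinθ, d + r cosθ).
Differentiating tanφ: φ̇ = rω(d cosθ + r)/(d² + r² + 2dr cosθ).
d² + r² + 2dr cosθ = |CA|² = 0.0713375 m²;  d cosθ + r = +0.22869 m.
|ω_lever| = |0.0959·8.901·+0.22869| / 0.0713375 = 2.7365 rad/s.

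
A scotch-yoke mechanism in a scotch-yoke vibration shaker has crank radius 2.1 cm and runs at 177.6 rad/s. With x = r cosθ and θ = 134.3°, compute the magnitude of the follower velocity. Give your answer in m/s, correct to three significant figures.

ω = 177.6 rad/s
x = r cosθ ⇒ ẋ = −rω sinθ.
|v| = rω|sinθ| = 0.021·177.6·|sin 134.3°| = 2.6692 m/s.

2.67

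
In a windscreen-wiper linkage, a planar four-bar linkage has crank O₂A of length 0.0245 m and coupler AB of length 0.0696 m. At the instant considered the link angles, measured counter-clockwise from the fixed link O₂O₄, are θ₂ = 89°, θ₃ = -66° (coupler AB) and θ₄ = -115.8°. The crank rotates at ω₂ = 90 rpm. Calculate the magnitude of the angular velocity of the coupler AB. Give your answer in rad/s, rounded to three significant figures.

1.82

ω₂ = 9.425 rad/s (from 90 rpm).
Differentiating the loop-closure r₂e^{iθ₂}+r₃e^{iθ₃}=r₁+r₄e^{iθ₄} gives r₂ω₂e^{iθ₂}+r₃ω₃e^{iθ₃}=r₄ω₄e^{iθ₄}.
Eliminating the other unknown: ω₃ = r₂ω₂ sin(θ₄−θ₂) / [r₃ sin(θ₃−θ₄)].
Numerator sine = +0.41945; denominator sine = +0.76380.
Result = 0.0245·9.425·(+0.41945) / (0.0696·(+0.76380)) = +1.8219 rad/s; magnitude 1.8219 rad/s.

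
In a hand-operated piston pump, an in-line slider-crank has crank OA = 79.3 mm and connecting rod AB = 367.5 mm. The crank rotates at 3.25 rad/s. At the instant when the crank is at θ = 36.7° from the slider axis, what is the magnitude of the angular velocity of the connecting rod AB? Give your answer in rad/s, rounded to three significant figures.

0.567

ω = 3.25 rad/s
The rod makes angle φ with the slider axis where L sinφ = r sinθ; differentiating, L cosφ·φ̇ = r ω cosθ.
L cosφ = √(L² − r² sin²θ) = 0.36443 m.
|ω_rod| = r ω |cosθ| / √(L² − r² sin²θ) = 0.0793·3.25·0.80178/0.36443 = 0.56701 rad/s.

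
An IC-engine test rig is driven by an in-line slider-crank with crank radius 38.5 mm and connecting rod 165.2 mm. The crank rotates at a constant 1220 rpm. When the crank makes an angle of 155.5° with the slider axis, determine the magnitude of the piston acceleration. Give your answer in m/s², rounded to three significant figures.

ω = 2π·1220/60 = 127.8 rad/s
x(θ) = r cosθ + √(L² − r² sin²θ); with ω constant, a = ω²·d²x/dθ².
d²x/dθ² = −r cosθ − r²(cos2θ)/√u − r⁴ sin²2θ/(4u^{3/2}),  u = L² − r² sin²θ = 0.0270361 m².
Substituting r = 0.0385 m, L = 0.1652 m, θ = 155.5°: d²x/dθ² = +0.029049 m.
a = ω²·d²x/dθ² = (127.8)²·(+0.029049) = +474.14 m/s²;  |a| = 474.14 m/s².

474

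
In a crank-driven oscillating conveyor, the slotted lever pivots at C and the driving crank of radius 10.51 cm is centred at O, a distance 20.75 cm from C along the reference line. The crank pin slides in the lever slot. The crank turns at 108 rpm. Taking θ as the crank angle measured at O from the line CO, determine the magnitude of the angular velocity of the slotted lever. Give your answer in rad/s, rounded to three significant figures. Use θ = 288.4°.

2.99

ω = 11.31 rad/s (from 108 rpm).
Crank pin A relative to C: A = (d + r cosθ, r sinθ); lever angle φ = atan2(r sinθ, d + r cosθ).
Differentiating tanφ: φ̇ = rω(d cosθ + r)/(d² + r² + 2dr cosθ).
d² + r² + 2dr cosθ = |CA|² = 0.0678698 m²;  d cosθ + r = +0.1706 m.
|ω_lever| = |0.1051·11.31·+0.1706| / 0.0678698 = 2.9878 rad/s.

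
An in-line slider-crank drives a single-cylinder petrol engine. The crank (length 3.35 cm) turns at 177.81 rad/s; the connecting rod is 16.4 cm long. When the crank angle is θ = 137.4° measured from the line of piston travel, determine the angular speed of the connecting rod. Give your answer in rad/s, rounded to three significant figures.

27.0

ω = 177.8 rad/s
The rod makes angle φ with the slider axis where L sinφ = r sinθ; differentiating, L cosφ·φ̇ = r ω cosθ.
L cosφ = √(L² − r² sin²θ) = 0.16242 m.
|ω_rod| = r ω |cosθ| / √(L² − r² sin²θ) = 0.0335·177.8·0.73610/0.16242 = 26.995 rad/s.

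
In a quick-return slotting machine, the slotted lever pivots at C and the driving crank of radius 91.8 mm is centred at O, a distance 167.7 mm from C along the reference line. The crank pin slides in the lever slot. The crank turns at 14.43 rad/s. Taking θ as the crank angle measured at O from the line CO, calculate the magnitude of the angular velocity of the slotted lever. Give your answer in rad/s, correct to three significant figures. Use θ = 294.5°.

4.33

ω = 14.43 rad/s
Crank pin A relative to C: A = (d + r cosθ, r sinθ); lever angle φ = atan2(r sinθ, d + r cosθ).
Differentiating tanφ: φ̇ = rω(d cosθ + r)/(d² + r² + 2dr cosθ).
d² + r² + 2dr cosθ = |CA|² = 0.0493188 m²;  d cosθ + r = +0.16134 m.
|ω_lever| = |0.0918·14.43·+0.16134| / 0.0493188 = 4.3336 rad/s.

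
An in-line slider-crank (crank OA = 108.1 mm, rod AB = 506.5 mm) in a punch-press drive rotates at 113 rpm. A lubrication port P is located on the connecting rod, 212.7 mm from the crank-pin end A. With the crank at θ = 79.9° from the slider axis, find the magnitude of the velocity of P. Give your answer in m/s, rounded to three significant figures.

1.29

ω = 11.83 rad/s.  Crank-pin speed |V_A| = rω = 1.2792 m/s, perpendicular to OA.
Rod angle: sinφ = −(r/L) sinθ ⇒ φ = -12.129°; ω_rod = −rω cosθ/√(L²−r²sin²θ) = -0.45301 rad/s.
V_P = V_A + ω_rod × AP, with AP = 0.2127 m along the rod.
Components: V_Px = −rω sinθ − a·ω_rod·sinφ = -1.2796 m/s;  V_Py = rω cosθ + a·ω_rod·cosφ = +0.13012 m/s.
|V_P| = √(V_Px² + V_Py²) = 1.2862 m/s.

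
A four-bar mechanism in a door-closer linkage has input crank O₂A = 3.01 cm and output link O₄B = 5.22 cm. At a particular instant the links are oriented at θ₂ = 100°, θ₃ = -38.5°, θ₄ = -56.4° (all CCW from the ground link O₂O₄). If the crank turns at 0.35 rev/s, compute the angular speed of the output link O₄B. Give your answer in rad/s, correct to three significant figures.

ω₂ = 2.199 rad/s (from 0.35 rev/s).
Differentiating the loop-closure r₂e^{iθ₂}+r₃e^{iθ₃}=r₁+r₄e^{iθ₄} gives r₂ω₂e^{iθ₂}+r₃ω₃e^{iθ₃}=r₄ω₄e^{iθ₄}.
Eliminating the other unknown: ω₄ = r₂ω₂ sin(θ₂−θ₃) / [r₄ sin(θ₄−θ₃)].
Numerator sine = +0.66262; denominator sine = -0.30736.
Result = 0.0301·2.199·(+0.66262) / (0.0522·(-0.30736)) = -2.7338 rad/s; magnitude 2.7338 rad/s.

2.73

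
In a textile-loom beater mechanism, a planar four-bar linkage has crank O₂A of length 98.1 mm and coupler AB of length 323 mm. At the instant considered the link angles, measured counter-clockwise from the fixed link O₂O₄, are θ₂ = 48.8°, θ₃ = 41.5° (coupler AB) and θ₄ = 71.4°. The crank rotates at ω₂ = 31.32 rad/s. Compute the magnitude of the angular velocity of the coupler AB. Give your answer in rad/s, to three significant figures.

ω₂ = 31.32 rad/s
Differentiating the loop-closure r₂e^{iθ₂}+r₃e^{iθ₃}=r₁+r₄e^{iθ₄} gives r₂ω₂e^{iθ₂}+r₃ω₃e^{iθ₃}=r₄ω₄e^{iθ₄}.
Eliminating the other unknown: ω₃ = r₂ω₂ sin(θ₄−θ₂) / [r₃ sin(θ₃−θ₄)].
Numerator sine = +0.38430; denominator sine = -0.49849.
Result = 0.0981·31.32·(+0.38430) / (0.323·(-0.49849)) = -7.3333 rad/s; magnitude 7.3333 rad/s.

7.33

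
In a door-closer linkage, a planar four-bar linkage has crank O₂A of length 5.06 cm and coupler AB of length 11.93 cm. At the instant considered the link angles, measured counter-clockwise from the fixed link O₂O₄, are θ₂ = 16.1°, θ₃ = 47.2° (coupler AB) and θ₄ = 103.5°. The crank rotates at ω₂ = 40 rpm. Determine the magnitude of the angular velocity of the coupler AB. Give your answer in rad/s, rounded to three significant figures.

ω₂ = 4.189 rad/s (from 40 rpm).
Differentiating the loop-closure r₂e^{iθ₂}+r₃e^{iθ₃}=r₁+r₄e^{iθ₄} gives r₂ω₂e^{iθ₂}+r₃ω₃e^{iθ₃}=r₄ω₄e^{iθ₄}.
Eliminating the other unknown: ω₃ = r₂ω₂ sin(θ₄−θ₂) / [r₃ sin(θ₃−θ₄)].
Numerator sine = +0.99897; denominator sine = -0.83195.
Result = 0.0506·4.189·(+0.99897) / (0.1193·(-0.83195)) = -2.1333 rad/s; magnitude 2.1333 rad/s.

2.13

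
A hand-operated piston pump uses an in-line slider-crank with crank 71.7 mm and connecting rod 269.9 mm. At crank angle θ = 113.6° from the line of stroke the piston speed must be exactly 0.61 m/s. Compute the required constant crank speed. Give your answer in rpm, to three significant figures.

For an in-line slider-crank, |v_piston| = rω|sinθ|·[1 + r cosθ/√(L² − r² sin²θ)].
With r = 0.0717 m, L = 0.2699 m, θ = 113.6°: the bracketed kinematic factor |dx/dθ| = 0.058499 m.
ω = v/|dx/dθ| = 0.61/0.058499 = 10.428 rad/s.
N = 60ω/(2π) = 99.576 rpm.

99.6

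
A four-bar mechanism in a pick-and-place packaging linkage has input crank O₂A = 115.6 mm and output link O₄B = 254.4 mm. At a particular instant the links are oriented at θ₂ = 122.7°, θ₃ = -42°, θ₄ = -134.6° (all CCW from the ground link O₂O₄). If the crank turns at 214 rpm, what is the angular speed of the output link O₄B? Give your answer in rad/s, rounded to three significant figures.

2.69

ω₂ = 22.41 rad/s (from 214 rpm).
Differentiating the loop-closure r₂e^{iθ₂}+r₃e^{iθ₃}=r₁+r₄e^{iθ₄} gives r₂ω₂e^{iθ₂}+r₃ω₃e^{iθ₃}=r₄ω₄e^{iθ₄}.
Eliminating the other unknown: ω₄ = r₂ω₂ sin(θ₂−θ₃) / [r₄ sin(θ₄−θ₃)].
Numerator sine = +0.26387; denominator sine = -0.99897.
Result = 0.1156·22.41·(+0.26387) / (0.2544·(-0.99897)) = -2.6898 rad/s; magnitude 2.6898 rad/s.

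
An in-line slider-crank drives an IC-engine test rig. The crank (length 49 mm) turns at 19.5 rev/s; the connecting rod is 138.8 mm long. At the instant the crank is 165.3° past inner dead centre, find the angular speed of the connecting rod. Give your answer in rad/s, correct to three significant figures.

42.0

ω = 122.5 rad/s (converted from 19.5 rev/s).
The rod makes angle φ with the slider axis where L sinφ = r sinθ; differentiating, L cosφ·φ̇ = r ω cosθ.
L cosφ = √(L² − r² sin²θ) = 0.13824 m.
|ω_rod| = r ω |cosθ| / √(L² − r² sin²θ) = 0.049·122.5·0.96727/0.13824 = 42.007 rad/s.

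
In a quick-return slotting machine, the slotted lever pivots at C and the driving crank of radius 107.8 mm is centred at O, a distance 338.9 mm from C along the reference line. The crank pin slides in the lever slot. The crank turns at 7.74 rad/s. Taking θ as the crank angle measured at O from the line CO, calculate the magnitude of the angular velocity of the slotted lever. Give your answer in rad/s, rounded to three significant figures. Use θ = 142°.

1.93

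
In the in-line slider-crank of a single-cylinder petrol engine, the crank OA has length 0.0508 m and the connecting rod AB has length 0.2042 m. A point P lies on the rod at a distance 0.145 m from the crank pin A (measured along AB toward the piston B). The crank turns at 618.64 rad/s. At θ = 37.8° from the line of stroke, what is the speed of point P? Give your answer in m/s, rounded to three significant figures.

23.1

ω = 618.6 rad/s.  Crank-pin speed |V_A| = rω = 31.427 m/s, perpendicular to OA.
Rod angle: sinφ = −(r/L) sinθ ⇒ φ = -8.770°; ω_rod = −rω cosθ/√(L²−r²sin²θ) = -123.05 rad/s.
V_P = V_A + ω_rod × AP, with AP = 0.145 m along the rod.
Components: V_Px = −rω sinθ − a·ω_rod·sinφ = -21.982 m/s;  V_Py = rω cosθ + a·ω_rod·cosφ = +7.1991 m/s.
|V_P| = √(V_Px² + V_Py²) = 23.131 m/s.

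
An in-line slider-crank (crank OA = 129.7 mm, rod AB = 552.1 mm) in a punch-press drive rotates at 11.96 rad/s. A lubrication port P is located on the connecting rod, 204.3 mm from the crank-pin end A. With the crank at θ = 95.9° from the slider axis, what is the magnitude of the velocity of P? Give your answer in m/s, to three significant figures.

ω = 11.96 rad/s.  Crank-pin speed |V_A| = rω = 1.5512 m/s, perpendicular to OA.
Rod angle: sinφ = −(r/L) sinθ ⇒ φ = -13.514°; ω_rod = −rω cosθ/√(L²−r²sin²θ) = +0.29704 rad/s.
V_P = V_A + ω_rod × AP, with AP = 0.2043 m along the rod.
Components: V_Px = −rω sinθ − a·ω_rod·sinφ = -1.5288 m/s;  V_Py = rω cosθ + a·ω_rod·cosφ = -0.10045 m/s.
|V_P| = √(V_Px² + V_Py²) = 1.5321 m/s.

1.53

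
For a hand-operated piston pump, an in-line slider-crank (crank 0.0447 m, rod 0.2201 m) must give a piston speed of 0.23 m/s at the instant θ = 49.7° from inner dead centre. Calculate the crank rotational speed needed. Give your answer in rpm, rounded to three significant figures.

56.9

For an in-line slider-crank, |v_piston| = rω|sinθ|·[1 + r cosθ/√(L² − r² sin²θ)].
With r = 0.0447 m, L = 0.2201 m, θ = 49.7°: the bracketed kinematic factor |dx/dθ| = 0.038624 m.
ω = v/|dx/dθ| = 0.23/0.038624 = 5.9548 rad/s.
N = 60ω/(2π) = 56.864 rpm.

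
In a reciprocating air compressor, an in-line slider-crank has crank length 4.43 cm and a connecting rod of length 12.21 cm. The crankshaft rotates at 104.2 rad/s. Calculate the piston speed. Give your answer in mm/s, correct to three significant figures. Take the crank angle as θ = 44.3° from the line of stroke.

ω = 104.2 rad/s
For an in-line slider-crank, x = r cosθ + √(L² − r² sin²θ), so v = −rω sinθ·[1 + r cosθ/√(L² − r² sin²θ)].
With r = 0.0443 m, L = 0.1221 m, θ = 44.3°: √(L² − r² sin²θ) = 0.11811 m.
v = −0.0443·104.2·0.69842·[1 + 0.0443·0.71569/0.11811] = -4.0893 m/s.
|v| = 4.0893 m/s = 4089.3 mm/s.

4090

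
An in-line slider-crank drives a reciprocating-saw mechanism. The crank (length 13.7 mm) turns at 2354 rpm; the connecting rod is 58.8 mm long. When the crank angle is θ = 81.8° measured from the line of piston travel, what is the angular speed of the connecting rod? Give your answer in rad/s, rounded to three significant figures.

ω = 246.5 rad/s (converted from 2354 rpm).
The rod makes angle φ with the slider axis where L sinφ = r sinθ; differentiating, L cosφ·φ̇ = r ω cosθ.
L cosφ = √(L² − r² sin²θ) = 0.057215 m.
|ω_rod| = r ω |cosθ| / √(L² − r² sin²θ) = 0.0137·246.5·0.14263/0.057215 = 8.4188 rad/s.

8.42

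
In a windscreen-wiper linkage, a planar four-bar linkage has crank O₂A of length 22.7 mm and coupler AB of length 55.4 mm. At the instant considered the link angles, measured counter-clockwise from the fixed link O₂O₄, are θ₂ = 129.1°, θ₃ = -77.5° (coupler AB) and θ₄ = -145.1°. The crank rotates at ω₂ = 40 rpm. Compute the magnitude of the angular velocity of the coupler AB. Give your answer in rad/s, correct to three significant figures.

ω₂ = 4.189 rad/s (from 40 rpm).
Differentiating the loop-closure r₂e^{iθ₂}+r₃e^{iθ₃}=r₁+r₄e^{iθ₄} gives r₂ω₂e^{iθ₂}+r₃ω₃e^{iθ₃}=r₄ω₄e^{iθ₄}.
Eliminating the other unknown: ω₃ = r₂ω₂ sin(θ₄−θ₂) / [r₃ sin(θ₃−θ₄)].
Numerator sine = +0.99731; denominator sine = +0.92455.
Result = 0.0227·4.189·(+0.99731) / (0.0554·(+0.92455)) = +1.8514 rad/s; magnitude 1.8514 rad/s.

1.85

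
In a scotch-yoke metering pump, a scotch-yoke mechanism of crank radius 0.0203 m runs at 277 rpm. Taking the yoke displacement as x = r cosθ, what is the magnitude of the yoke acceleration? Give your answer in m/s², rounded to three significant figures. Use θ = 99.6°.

ω = 29.01 rad/s (from 277 rpm).
x = r cosθ ⇒ ẍ = −rω² cosθ (ω constant).
|a| = rω²|cosθ| = 0.0203·(29.01)²·|cos 99.6°| = 2.8486 m/s².

2.85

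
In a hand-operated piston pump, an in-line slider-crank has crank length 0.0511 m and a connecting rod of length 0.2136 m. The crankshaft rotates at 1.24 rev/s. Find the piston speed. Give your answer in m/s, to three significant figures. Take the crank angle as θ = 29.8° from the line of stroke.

0.239

ω = 2π·1.24 = 7.791 rad/s
For an in-line slider-crank, x = r cosθ + √(L² − r² sin²θ), so v = −rω sinθ·[1 + r cosθ/√(L² − r² sin²θ)].
With r = 0.0511 m, L = 0.2136 m, θ = 29.8°: √(L² − r² sin²θ) = 0.21208 m.
v = −0.0511·7.791·0.49697·[1 + 0.0511·0.86777/0.21208] = -0.23923 m/s.
|v| = 0.23923 m/s.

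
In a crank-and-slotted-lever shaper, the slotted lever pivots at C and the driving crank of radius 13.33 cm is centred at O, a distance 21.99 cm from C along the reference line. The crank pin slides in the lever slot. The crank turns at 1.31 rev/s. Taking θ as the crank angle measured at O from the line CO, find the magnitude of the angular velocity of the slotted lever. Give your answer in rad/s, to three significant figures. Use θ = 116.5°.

0.966

ω = 8.231 rad/s (from 1.31 rev/s).
Crank pin A relative to C: A = (d + r cosθ, r sinθ); lever angle φ = atan2(r sinθ, d + r cosθ).
Differentiating tanφ: φ̇ = rω(d cosθ + r)/(d² + r² + 2dr cosθ).
d² + r² + 2dr cosθ = |CA|² = 0.0399664 m²;  d cosθ + r = +0.035181 m.
|ω_lever| = |0.1333·8.231·+0.035181| / 0.0399664 = 0.96582 rad/s.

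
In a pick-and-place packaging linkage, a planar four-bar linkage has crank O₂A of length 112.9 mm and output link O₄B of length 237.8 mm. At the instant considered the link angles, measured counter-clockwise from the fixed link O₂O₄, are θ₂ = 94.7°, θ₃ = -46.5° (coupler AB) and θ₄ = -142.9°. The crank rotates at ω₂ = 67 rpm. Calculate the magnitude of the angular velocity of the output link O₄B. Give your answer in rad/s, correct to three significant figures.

ω₂ = 7.016 rad/s (from 67 rpm).
Differentiating the loop-closure r₂e^{iθ₂}+r₃e^{iθ₃}=r₁+r₄e^{iθ₄} gives r₂ω₂e^{iθ₂}+r₃ω₃e^{iθ₃}=r₄ω₄e^{iθ₄}.
Eliminating the other unknown: ω₄ = r₂ω₂ sin(θ₂−θ₃) / [r₄ sin(θ₄−θ₃)].
Numerator sine = +0.62660; denominator sine = -0.99377.
Result = 0.1129·7.016·(+0.62660) / (0.2378·(-0.99377)) = -2.1004 rad/s; magnitude 2.1004 rad/s.

2.10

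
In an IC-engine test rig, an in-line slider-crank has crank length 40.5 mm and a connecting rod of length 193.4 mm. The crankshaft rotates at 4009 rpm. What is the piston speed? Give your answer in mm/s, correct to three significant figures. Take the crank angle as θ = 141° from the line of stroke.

8940

ω = 2π·4009/60 = 419.8 rad/s
For an in-line slider-crank, x = r cosθ + √(L² − r² sin²θ), so v = −rω sinθ·[1 + r cosθ/√(L² − r² sin²θ)].
With r = 0.0405 m, L = 0.1934 m, θ = 141°: √(L² − r² sin²θ) = 0.19171 m.
v = −0.0405·419.8·0.62932·[1 + 0.0405·-0.77715/0.19171] = -8.9435 m/s.
|v| = 8.9435 m/s = 8943.5 mm/s.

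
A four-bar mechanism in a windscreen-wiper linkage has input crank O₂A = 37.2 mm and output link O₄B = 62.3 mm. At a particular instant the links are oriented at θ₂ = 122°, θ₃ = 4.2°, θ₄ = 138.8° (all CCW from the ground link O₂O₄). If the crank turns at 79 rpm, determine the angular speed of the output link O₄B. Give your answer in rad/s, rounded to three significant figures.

6.14

ω₂ = 8.273 rad/s (from 79 rpm).
Differentiating the loop-closure r₂e^{iθ₂}+r₃e^{iθ₃}=r₁+r₄e^{iθ₄} gives r₂ω₂e^{iθ₂}+r₃ω₃e^{iθ₃}=r₄ω₄e^{iθ₄}.
Eliminating the other unknown: ω₄ = r₂ω₂ sin(θ₂−θ₃) / [r₄ sin(θ₄−θ₃)].
Numerator sine = +0.88458; denominator sine = +0.71203.
Result = 0.0372·8.273·(+0.88458) / (0.0623·(+0.71203)) = +6.1369 rad/s; magnitude 6.1369 rad/s.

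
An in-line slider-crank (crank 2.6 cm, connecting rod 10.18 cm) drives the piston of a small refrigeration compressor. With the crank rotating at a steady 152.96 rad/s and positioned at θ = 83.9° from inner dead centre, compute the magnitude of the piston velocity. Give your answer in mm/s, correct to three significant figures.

ω = 153 rad/s
For an in-line slider-crank, x = r cosθ + √(L² − r² sin²θ), so v = −rω sinθ·[1 + r cosθ/√(L² − r² sin²θ)].
With r = 0.026 m, L = 0.1018 m, θ = 83.9°: √(L² − r² sin²θ) = 0.098463 m.
v = −0.026·153·0.99434·[1 + 0.026·0.10626/0.098463] = -4.0654 m/s.
|v| = 4.0654 m/s = 4065.4 mm/s.

4070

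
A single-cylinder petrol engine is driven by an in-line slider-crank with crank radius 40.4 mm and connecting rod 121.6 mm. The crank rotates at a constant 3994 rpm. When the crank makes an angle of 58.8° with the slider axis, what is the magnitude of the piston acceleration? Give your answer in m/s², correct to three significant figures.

ω = 2π·3994/60 = 418.3 rad/s
x(θ) = r cosθ + √(L² − r² sin²θ); with ω constant, a = ω²·d²x/dθ².
d²x/dθ² = −r cosθ − r²(cos2θ)/√u − r⁴ sin²2θ/(4u^{3/2}),  u = L² − r² sin²θ = 0.0135924 m².
Substituting r = 0.0404 m, L = 0.1216 m, θ = 58.8°: d²x/dθ² = -0.014772 m.
a = ω²·d²x/dθ² = (418.3)²·(-0.014772) = -2584.2 m/s²;  |a| = 2584.2 m/s².

2580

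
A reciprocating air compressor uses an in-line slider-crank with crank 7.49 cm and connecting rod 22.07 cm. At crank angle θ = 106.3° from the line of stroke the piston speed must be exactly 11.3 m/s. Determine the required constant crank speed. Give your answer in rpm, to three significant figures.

1670

For an in-line slider-crank, |v_piston| = rω|sinθ|·[1 + r cosθ/√(L² − r² sin²θ)].
With r = 0.0749 m, L = 0.2207 m, θ = 106.3°: the bracketed kinematic factor |dx/dθ| = 0.064647 m.
ω = v/|dx/dθ| = 11.3/0.064647 = 174.8 rad/s.
N = 60ω/(2π) = 1669.2 rpm.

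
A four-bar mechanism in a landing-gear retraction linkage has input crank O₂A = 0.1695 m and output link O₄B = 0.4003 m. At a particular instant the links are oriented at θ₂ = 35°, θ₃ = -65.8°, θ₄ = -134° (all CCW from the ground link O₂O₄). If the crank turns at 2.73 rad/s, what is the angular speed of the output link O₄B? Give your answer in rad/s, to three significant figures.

ω₂ = 2.73 rad/s
Differentiating the loop-closure r₂e^{iθ₂}+r₃e^{iθ₃}=r₁+r₄e^{iθ₄} gives r₂ω₂e^{iθ₂}+r₃ω₃e^{iθ₃}=r₄ω₄e^{iθ₄}.
Eliminating the other unknown: ω₄ = r₂ω₂ sin(θ₂−θ₃) / [r₄ sin(θ₄−θ₃)].
Numerator sine = +0.98229; denominator sine = -0.92849.
Result = 0.1695·2.73·(+0.98229) / (0.4003·(-0.92849)) = -1.223 rad/s; magnitude 1.223 rad/s.

1.22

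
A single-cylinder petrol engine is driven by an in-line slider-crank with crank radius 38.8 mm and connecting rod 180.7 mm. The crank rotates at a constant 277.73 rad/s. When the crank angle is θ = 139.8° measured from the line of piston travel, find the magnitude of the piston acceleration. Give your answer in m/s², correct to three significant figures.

ω = 277.7 rad/s
x(θ) = r cosθ + √(L² − r² sin²θ); with ω constant, a = ω²·d²x/dθ².
d²x/dθ² = −r cosθ − r²(cos2θ)/√u − r⁴ sin²2θ/(4u^{3/2}),  u = L² − r² sin²θ = 0.0320253 m².
Substituting r = 0.0388 m, L = 0.1807 m, θ = 139.8°: d²x/dθ² = +0.028136 m.
a = ω²·d²x/dθ² = (277.7)²·(+0.028136) = +2170.3 m/s²;  |a| = 2170.3 m/s².

2170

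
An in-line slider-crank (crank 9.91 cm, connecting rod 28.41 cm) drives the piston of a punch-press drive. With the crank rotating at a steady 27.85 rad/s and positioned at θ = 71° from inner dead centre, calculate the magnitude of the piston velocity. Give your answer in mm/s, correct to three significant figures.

ω = 27.85 rad/s
For an in-line slider-crank, x = r cosθ + √(L² − r² sin²θ), so v = −rω sinθ·[1 + r cosθ/√(L² − r² sin²θ)].
With r = 0.0991 m, L = 0.2841 m, θ = 71°: √(L² − r² sin²θ) = 0.2682 m.
v = −0.0991·27.85·0.94552·[1 + 0.0991·0.32557/0.2682] = -2.9235 m/s.
|v| = 2.9235 m/s = 2923.5 mm/s.

2920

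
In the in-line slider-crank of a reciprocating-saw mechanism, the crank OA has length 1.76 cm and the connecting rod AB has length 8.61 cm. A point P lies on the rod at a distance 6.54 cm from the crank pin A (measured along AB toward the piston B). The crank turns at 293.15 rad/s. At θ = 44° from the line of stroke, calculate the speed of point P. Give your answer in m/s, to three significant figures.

4.09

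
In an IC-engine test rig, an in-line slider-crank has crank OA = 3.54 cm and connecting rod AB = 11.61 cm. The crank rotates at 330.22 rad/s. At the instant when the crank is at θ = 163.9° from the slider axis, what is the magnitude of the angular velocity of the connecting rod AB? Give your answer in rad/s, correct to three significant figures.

97.1

ω = 330.2 rad/s
The rod makes angle φ with the slider axis where L sinφ = r sinθ; differentiating, L cosφ·φ̇ = r ω cosθ.
L cosφ = √(L² − r² sin²θ) = 0.11568 m.
|ω_rod| = r ω |cosθ| / √(L² − r² sin²θ) = 0.0354·330.2·0.96078/0.11568 = 97.086 rad/s.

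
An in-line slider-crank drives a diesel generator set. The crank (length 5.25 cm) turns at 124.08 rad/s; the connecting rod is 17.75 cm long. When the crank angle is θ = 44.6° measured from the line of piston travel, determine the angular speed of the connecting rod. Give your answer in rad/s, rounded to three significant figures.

26.7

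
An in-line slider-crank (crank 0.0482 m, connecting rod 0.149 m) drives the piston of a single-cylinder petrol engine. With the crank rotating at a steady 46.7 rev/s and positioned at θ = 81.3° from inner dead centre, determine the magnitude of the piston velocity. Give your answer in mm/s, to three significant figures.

14700

ω = 2π·46.7 = 293.4 rad/s
For an in-line slider-crank, x = r cosθ + √(L² − r² sin²θ), so v = −rω sinθ·[1 + r cosθ/√(L² − r² sin²θ)].
With r = 0.0482 m, L = 0.149 m, θ = 81.3°: √(L² − r² sin²θ) = 0.14118 m.
v = −0.0482·293.4·0.98849·[1 + 0.0482·0.15126/0.14118] = -14.702 m/s.
|v| = 14.702 m/s = 14702 mm/s.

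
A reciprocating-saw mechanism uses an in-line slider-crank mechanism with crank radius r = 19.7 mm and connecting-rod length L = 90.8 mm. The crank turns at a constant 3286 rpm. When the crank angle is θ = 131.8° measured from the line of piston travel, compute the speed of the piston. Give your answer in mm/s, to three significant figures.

4310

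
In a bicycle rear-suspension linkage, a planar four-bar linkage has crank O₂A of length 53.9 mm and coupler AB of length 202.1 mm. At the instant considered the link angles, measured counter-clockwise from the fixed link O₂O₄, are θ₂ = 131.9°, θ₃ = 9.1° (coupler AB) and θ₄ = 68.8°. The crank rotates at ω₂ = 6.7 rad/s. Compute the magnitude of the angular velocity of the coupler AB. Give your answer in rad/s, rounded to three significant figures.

ω₂ = 6.7 rad/s
Differentiating the loop-closure r₂e^{iθ₂}+r₃e^{iθ₃}=r₁+r₄e^{iθ₄} gives r₂ω₂e^{iθ₂}+r₃ω₃e^{iθ₃}=r₄ω₄e^{iθ₄}.
Eliminating the other unknown: ω₃ = r₂ω₂ sin(θ₄−θ₂) / [r₃ sin(θ₃−θ₄)].
Numerator sine = -0.89180; denominator sine = -0.86340.
Result = 0.0539·6.7·(-0.89180) / (0.2021·(-0.86340)) = +1.8457 rad/s; magnitude 1.8457 rad/s.

1.85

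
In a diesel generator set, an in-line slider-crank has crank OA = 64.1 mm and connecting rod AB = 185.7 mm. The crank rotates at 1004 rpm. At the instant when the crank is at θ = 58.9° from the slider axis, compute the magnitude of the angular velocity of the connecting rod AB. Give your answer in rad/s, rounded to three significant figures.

19.6

ω = 105.1 rad/s (converted from 1004 rpm).
The rod makes angle φ with the slider axis where L sinφ = r sinθ; differentiating, L cosφ·φ̇ = r ω cosθ.
L cosφ = √(L² − r² sin²θ) = 0.1774 m.
|ω_rod| = r ω |cosθ| / √(L² − r² sin²θ) = 0.0641·105.1·0.51653/0.1774 = 19.623 rad/s.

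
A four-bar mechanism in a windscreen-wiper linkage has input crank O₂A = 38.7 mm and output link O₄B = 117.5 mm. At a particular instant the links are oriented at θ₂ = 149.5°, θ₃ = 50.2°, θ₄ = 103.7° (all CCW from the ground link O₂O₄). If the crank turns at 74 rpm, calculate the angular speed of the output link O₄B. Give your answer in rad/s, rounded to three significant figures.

3.13

ω₂ = 7.749 rad/s (from 74 rpm).
Differentiating the loop-closure r₂e^{iθ₂}+r₃e^{iθ₃}=r₁+r₄e^{iθ₄} gives r₂ω₂e^{iθ₂}+r₃ω₃e^{iθ₃}=r₄ω₄e^{iθ₄}.
Eliminating the other unknown: ω₄ = r₂ω₂ sin(θ₂−θ₃) / [r₄ sin(θ₄−θ₃)].
Numerator sine = +0.98686; denominator sine = +0.80386.
Result = 0.0387·7.749·(+0.98686) / (0.1175·(+0.80386)) = +3.1333 rad/s; magnitude 3.1333 rad/s.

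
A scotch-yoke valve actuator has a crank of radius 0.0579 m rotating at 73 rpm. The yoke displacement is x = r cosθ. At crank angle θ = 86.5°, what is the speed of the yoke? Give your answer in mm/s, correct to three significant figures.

442

ω = 7.645 rad/s (from 73 rpm).
x = r cosθ ⇒ ẋ = −rω sinθ.
|v| = rω|sinθ| = 0.0579·7.645·|sin 86.5°| = 0.44179 m/s = 441.79 mm/s.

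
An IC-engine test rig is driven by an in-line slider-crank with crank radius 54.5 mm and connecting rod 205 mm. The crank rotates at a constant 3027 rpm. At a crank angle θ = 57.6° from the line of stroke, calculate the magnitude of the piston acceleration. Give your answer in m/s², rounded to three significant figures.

2320

ω = 2π·3027/60 = 317 rad/s
x(θ) = r cosθ + √(L² − r² sin²θ); with ω constant, a = ω²·d²x/dθ².
d²x/dθ² = −r cosθ − r²(cos2θ)/√u − r⁴ sin²2θ/(4u^{3/2}),  u = L² − r² sin²θ = 0.0399075 m².
Substituting r = 0.0545 m, L = 0.205 m, θ = 57.6°: d²x/dθ² = -0.023098 m.
a = ω²·d²x/dθ² = (317)²·(-0.023098) = -2320.9 m/s²;  |a| = 2320.9 m/s².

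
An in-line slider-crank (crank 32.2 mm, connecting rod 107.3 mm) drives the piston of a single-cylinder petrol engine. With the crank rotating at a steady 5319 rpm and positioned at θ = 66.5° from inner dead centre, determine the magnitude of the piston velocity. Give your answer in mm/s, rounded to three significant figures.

ω = 2π·5319/60 = 557 rad/s
For an in-line slider-crank, x = r cosθ + √(L² − r² sin²θ), so v = −rω sinθ·[1 + r cosθ/√(L² − r² sin²θ)].
With r = 0.0322 m, L = 0.1073 m, θ = 66.5°: √(L² − r² sin²θ) = 0.10316 m.
v = −0.0322·557·0.91706·[1 + 0.0322·0.39875/0.10316] = -18.495 m/s.
|v| = 18.495 m/s = 18495 mm/s.

18500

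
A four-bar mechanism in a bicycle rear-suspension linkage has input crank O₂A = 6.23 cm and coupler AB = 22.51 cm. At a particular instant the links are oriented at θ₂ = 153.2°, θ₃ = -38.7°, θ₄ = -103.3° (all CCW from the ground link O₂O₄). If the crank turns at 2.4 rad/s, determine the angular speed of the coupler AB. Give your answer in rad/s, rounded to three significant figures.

0.715

ω₂ = 2.4 rad/s
Differentiating the loop-closure r₂e^{iθ₂}+r₃e^{iθ₃}=r₁+r₄e^{iθ₄} gives r₂ω₂e^{iθ₂}+r₃ω₃e^{iθ₃}=r₄ω₄e^{iθ₄}.
Eliminating the other unknown: ω₃ = r₂ω₂ sin(θ₄−θ₂) / [r₃ sin(θ₃−θ₄)].
Numerator sine = +0.97237; denominator sine = +0.90334.
Result = 0.0623·2.4·(+0.97237) / (0.2251·(+0.90334)) = +0.715 rad/s; magnitude 0.715 rad/s.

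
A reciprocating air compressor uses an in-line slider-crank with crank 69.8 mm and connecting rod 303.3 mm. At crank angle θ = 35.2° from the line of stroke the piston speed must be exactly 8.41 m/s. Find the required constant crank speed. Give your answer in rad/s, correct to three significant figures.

176

For an in-line slider-crank, |v_piston| = rω|sinθ|·[1 + r cosθ/√(L² − r² sin²θ)].
With r = 0.0698 m, L = 0.3033 m, θ = 35.2°: the bracketed kinematic factor |dx/dθ| = 0.047869 m.
ω = v/|dx/dθ| = 8.41/0.047869 = 175.69 rad/s.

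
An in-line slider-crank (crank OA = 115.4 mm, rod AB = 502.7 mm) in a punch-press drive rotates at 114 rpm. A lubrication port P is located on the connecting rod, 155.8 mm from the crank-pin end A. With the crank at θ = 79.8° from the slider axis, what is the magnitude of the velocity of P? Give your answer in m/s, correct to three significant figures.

1.38

ω = 11.94 rad/s.  Crank-pin speed |V_A| = rω = 1.3777 m/s, perpendicular to OA.
Rod angle: sinφ = −(r/L) sinθ ⇒ φ = -13.058°; ω_rod = −rω cosθ/√(L²−r²sin²θ) = -0.49818 rad/s.
V_P = V_A + ω_rod × AP, with AP = 0.1558 m along the rod.
Components: V_Px = −rω sinθ − a·ω_rod·sinφ = -1.3734 m/s;  V_Py = rω cosθ + a·ω_rod·cosφ = +0.16835 m/s.
|V_P| = √(V_Px² + V_Py²) = 1.3837 m/s.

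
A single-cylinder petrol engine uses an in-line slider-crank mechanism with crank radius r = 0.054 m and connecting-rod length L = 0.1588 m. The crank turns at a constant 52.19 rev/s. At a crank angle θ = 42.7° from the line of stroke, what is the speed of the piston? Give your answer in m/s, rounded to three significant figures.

15.1

ω = 2π·52.2 = 327.9 rad/s
For an in-line slider-crank, x = r cosθ + √(L² − r² sin²θ), so v = −rω sinθ·[1 + r cosθ/√(L² − r² sin²θ)].
With r = 0.054 m, L = 0.1588 m, θ = 42.7°: √(L² − r² sin²θ) = 0.15452 m.
v = −0.054·327.9·0.67816·[1 + 0.054·0.73491/0.15452] = -15.093 m/s.
|v| = 15.093 m/s.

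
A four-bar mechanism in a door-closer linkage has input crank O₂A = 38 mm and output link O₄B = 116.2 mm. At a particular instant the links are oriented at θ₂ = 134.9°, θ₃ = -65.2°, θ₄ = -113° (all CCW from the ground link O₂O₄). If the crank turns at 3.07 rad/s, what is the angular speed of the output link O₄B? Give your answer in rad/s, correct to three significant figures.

0.466

ω₂ = 3.07 rad/s
Differentiating the loop-closure r₂e^{iθ₂}+r₃e^{iθ₃}=r₁+r₄e^{iθ₄} gives r₂ω₂e^{iθ₂}+r₃ω₃e^{iθ₃}=r₄ω₄e^{iθ₄}.
Eliminating the other unknown: ω₄ = r₂ω₂ sin(θ₂−θ₃) / [r₄ sin(θ₄−θ₃)].
Numerator sine = -0.34366; denominator sine = -0.74080.
Result = 0.038·3.07·(-0.34366) / (0.1162·(-0.74080)) = +0.46574 rad/s; magnitude 0.46574 rad/s.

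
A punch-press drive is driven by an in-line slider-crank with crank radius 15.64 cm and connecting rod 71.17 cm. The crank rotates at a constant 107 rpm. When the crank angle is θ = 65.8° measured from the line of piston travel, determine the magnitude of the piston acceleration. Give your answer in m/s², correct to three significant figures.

5.16

ω = 2π·107/60 = 11.21 rad/s
x(θ) = r cosθ + √(L² − r² sin²θ); with ω constant, a = ω²·d²x/dθ².
d²x/dθ² = −r cosθ − r²(cos2θ)/√u − r⁴ sin²2θ/(4u^{3/2}),  u = L² − r² sin²θ = 0.486166 m².
Substituting r = 0.1564 m, L = 0.7117 m, θ = 65.8°: d²x/dθ² = -0.041067 m.
a = ω²·d²x/dθ² = (11.21)²·(-0.041067) = -5.1561 m/s²;  |a| = 5.1561 m/s².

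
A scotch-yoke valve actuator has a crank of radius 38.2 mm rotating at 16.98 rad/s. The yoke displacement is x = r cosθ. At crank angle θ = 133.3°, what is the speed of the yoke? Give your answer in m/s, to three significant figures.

ω = 16.98 rad/s
x = r cosθ ⇒ ẋ = −rω sinθ.
|v| = rω|sinθ| = 0.0382·16.98·|sin 133.3°| = 0.47206 m/s.

0.472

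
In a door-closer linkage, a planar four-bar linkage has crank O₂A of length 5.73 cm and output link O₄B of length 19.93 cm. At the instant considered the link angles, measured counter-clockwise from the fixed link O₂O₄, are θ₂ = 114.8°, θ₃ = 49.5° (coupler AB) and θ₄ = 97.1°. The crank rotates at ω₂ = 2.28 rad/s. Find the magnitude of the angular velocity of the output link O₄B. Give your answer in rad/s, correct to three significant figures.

ω₂ = 2.28 rad/s
Differentiating the loop-closure r₂e^{iθ₂}+r₃e^{iθ₃}=r₁+r₄e^{iθ₄} gives r₂ω₂e^{iθ₂}+r₃ω₃e^{iθ₃}=r₄ω₄e^{iθ₄}.
Eliminating the other unknown: ω₄ = r₂ω₂ sin(θ₂−θ₃) / [r₄ sin(θ₄−θ₃)].
Numerator sine = +0.90851; denominator sine = +0.73846.
Result = 0.0573·2.28·(+0.90851) / (0.1993·(+0.73846)) = +0.80647 rad/s; magnitude 0.80647 rad/s.

0.806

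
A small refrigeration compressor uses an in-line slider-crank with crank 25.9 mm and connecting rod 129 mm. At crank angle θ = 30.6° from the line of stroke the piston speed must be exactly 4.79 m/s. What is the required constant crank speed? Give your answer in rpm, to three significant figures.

For an in-line slider-crank, |v_piston| = rω|sinθ|·[1 + r cosθ/√(L² − r² sin²θ)].
With r = 0.0259 m, L = 0.129 m, θ = 30.6°: the bracketed kinematic factor |dx/dθ| = 0.015475 m.
ω = v/|dx/dθ| = 4.79/0.015475 = 309.54 rad/s.
N = 60ω/(2π) = 2955.9 rpm.

2960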